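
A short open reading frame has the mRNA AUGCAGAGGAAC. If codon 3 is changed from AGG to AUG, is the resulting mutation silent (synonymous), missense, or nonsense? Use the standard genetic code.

missense

Position 8 falls in codon 3: AGG → Arg.
After the substitution the codon is AUG → Met.
Arg ≠ Met, so this is a missense mutation.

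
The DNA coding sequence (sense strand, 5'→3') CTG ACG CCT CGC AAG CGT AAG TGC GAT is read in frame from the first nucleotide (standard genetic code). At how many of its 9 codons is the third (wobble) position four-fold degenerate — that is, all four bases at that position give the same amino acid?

Codon 1 CTG (Leu): third position 4-fold.
Codon 2 ACG (Thr): third position 4-fold.
Codon 3 CCT (Pro): third position 4-fold.
Codon 4 CGC (Arg): third position 4-fold.
Codon 5 AAG (Lys): third position 2-fold.
Codon 6 CGT (Arg): third position 4-fold.
Codon 7 AAG (Lys): third position 2-fold.
Codon 8 TGC (Cys): third position 2-fold.
Codon 9 GAT (Asp): third position 2-fold.
Four-fold degenerate third positions: 5.

5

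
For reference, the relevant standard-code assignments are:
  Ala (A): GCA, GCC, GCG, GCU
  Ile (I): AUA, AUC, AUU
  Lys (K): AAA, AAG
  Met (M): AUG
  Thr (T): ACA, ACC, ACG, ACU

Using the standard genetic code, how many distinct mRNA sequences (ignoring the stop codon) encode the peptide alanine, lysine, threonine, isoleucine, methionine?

Ala: 4 codons.
Lys: 2 codons.
Thr: 4 codons.
Ile: 3 codons.
Met: 1 codon.
4 × 2 × 4 × 3 × 1 = 96.

96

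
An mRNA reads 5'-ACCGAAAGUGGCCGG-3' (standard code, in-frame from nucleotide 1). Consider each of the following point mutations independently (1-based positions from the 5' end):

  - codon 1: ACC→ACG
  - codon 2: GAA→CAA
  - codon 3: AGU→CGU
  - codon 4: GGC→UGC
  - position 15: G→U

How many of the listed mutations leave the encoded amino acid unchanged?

Codon 1: ACC (Thr) → ACG (Thr) — synonymous.
Codon 2: GAA (Glu) → CAA (Gln) — missense.
Codon 3: AGU (Ser) → CGU (Arg) — missense.
Codon 4: GGC (Gly) → UGC (Cys) — missense.
Codon 5: CGG (Arg) → CGU (Arg) — synonymous.
Synonymous: 2 of 5.

2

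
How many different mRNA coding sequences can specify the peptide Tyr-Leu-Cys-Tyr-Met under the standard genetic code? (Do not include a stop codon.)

Tyr: 2 codons.
Leu: 6 codons.
Cys: 2 codons.
Tyr: 2 codons.
Met: 1 codon.
2 × 6 × 2 × 2 × 1 = 48.

48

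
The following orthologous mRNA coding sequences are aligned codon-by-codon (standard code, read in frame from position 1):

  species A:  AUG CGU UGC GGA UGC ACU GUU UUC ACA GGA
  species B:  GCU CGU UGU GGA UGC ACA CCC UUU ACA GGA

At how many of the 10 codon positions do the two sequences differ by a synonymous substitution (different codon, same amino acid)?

Codon 1: AUG Met / GCU Ala — nonsynonymous.
Codon 2: CGU Arg / CGU Arg — identical.
Codon 3: UGC Cys / UGU Cys — synonymous.
Codon 4: GGA Gly / GGA Gly — identical.
Codon 5: UGC Cys / UGC Cys — identical.
Codon 6: ACU Thr / ACA Thr — synonymous.
Codon 7: GUU Val / CCC Pro — nonsynonymous.
Codon 8: UUC Phe / UUU Phe — synonymous.
Codon 9: ACA Thr / ACA Thr — identical.
Codon 10: GGA Gly / GGA Gly — identical.
Synonymous differences: 3.

3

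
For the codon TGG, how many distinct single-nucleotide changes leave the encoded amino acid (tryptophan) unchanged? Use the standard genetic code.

0

Position 1: none → 0 synonymous.
Position 2: none → 0 synonymous.
Position 3: none → 0 synonymous.
Total: 0 + 0 + 0 = 0.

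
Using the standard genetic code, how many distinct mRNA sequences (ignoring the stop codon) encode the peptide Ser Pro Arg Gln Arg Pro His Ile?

Ser: 6 codons.
Pro: 4 codons.
Arg: 6 codons.
Gln: 2 codons.
Arg: 6 codons.
Pro: 4 codons.
His: 2 codons.
Ile: 3 codons.
6 × 4 × 6 × 2 × 6 × 4 × 2 × 3 = 41472.

41472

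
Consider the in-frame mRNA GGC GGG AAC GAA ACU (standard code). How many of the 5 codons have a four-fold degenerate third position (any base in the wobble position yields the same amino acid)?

3

Codon 1 GGC (Gly): third position 4-fold.
Codon 2 GGG (Gly): third position 4-fold.
Codon 3 AAC (Asn): third position 2-fold.
Codon 4 GAA (Glu): third position 2-fold.
Codon 5 ACU (Thr): third position 4-fold.
Four-fold degenerate third positions: 3.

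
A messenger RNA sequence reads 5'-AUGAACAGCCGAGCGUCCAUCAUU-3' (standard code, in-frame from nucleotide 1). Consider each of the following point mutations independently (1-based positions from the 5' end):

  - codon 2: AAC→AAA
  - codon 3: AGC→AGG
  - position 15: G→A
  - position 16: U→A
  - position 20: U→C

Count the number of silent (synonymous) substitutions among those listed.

Codon 2: AAC (Asn) → AAA (Lys) — missense.
Codon 3: AGC (Ser) → AGG (Arg) — missense.
Codon 5: GCG (Ala) → GCA (Ala) — synonymous.
Codon 6: UCC (Ser) → ACC (Thr) — missense.
Codon 7: AUC (Ile) → ACC (Thr) — missense.
Synonymous: 1 of 5.

1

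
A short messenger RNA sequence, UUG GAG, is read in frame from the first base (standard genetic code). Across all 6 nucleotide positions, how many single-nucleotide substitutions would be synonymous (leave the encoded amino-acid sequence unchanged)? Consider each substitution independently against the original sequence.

Codon 1 (UUG, Leu): 2 synonymous substitutions.
Codon 2 (GAG, Glu): 1 synonymous substitution.
Total: 2 + 1 = 3.

3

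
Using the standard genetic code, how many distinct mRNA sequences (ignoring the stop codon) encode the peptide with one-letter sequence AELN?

Ala: 4 codons.
Glu: 2 codons.
Leu: 6 codons.
Asn: 2 codons.
4 × 2 × 6 × 2 = 96.

96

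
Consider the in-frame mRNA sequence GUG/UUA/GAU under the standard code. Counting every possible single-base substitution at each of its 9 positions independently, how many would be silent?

6

Codon 1 (GUG, Val): 3 synonymous substitutions.
Codon 2 (UUA, Leu): 2 synonymous substitutions.
Codon 3 (GAU, Asp): 1 synonymous substitution.
Total: 3 + 2 + 1 = 6.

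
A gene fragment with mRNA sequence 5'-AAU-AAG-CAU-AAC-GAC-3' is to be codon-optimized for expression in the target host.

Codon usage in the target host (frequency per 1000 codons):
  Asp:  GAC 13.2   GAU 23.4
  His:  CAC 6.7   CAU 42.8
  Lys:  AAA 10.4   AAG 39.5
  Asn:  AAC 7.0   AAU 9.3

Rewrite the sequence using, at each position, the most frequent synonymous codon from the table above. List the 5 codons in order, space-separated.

AAU AAG CAU AAU GAU

Codon 1 (Asn): best is AAU at 9.3.
Codon 2 (Lys): best is AAG at 39.5.
Codon 3 (His): best is CAU at 42.8.
Codon 4 (Asn): best is AAU at 9.3.
Codon 5 (Asp): best is GAU at 23.4.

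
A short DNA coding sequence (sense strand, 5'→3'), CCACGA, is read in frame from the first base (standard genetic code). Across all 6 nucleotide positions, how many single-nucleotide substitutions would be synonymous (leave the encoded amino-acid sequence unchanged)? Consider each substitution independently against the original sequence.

7

Codon 1 (CCA, Pro): 3 synonymous substitutions.
Codon 2 (CGA, Arg): 4 synonymous substitutions.
Total: 3 + 4 = 7.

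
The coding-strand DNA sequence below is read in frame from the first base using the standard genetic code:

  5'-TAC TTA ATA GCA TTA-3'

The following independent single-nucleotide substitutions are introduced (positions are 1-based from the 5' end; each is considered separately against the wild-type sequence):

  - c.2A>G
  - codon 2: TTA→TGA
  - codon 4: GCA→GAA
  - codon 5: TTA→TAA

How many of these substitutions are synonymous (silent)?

0

Codon 1: TAC (Tyr) → TGC (Cys) — missense.
Codon 2: TTA (Leu) → TGA (Stop) — nonsense.
Codon 4: GCA (Ala) → GAA (Glu) — missense.
Codon 5: TTA (Leu) → TAA (Stop) — nonsense.
Synonymous: 0 of 4.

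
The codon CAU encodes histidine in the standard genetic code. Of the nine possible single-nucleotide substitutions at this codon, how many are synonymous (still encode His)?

Position 1: none → 0 synonymous.
Position 2: none → 0 synonymous.
Position 3: CAC → 1 synonymous.
Total: 0 + 0 + 1 = 1.

1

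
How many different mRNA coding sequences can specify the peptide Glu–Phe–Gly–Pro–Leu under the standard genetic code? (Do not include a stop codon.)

384

Glu: 2 codons.
Phe: 2 codons.
Gly: 4 codons.
Pro: 4 codons.
Leu: 6 codons.
2 × 2 × 4 × 4 × 6 = 384.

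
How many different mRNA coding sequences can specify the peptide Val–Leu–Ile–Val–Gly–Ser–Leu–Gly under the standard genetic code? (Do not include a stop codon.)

Val: 4 codons.
Leu: 6 codons.
Ile: 3 codons.
Val: 4 codons.
Gly: 4 codons.
Ser: 6 codons.
Leu: 6 codons.
Gly: 4 codons.
4 × 6 × 3 × 4 × 4 × 6 × 6 × 4 = 165888.

165888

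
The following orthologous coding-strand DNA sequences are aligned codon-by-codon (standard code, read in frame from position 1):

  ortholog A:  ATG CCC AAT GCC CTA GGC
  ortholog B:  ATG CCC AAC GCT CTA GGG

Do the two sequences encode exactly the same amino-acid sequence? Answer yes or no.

yes

Codon 1: ATG Met / ATG Met — identical.
Codon 2: CCC Pro / CCC Pro — identical.
Codon 3: AAT Asn / AAC Asn — synonymous.
Codon 4: GCC Ala / GCT Ala — synonymous.
Codon 5: CTA Leu / CTA Leu — identical.
Codon 6: GGC Gly / GGG Gly — synonymous.
Nonsynonymous differences: 0 → same protein.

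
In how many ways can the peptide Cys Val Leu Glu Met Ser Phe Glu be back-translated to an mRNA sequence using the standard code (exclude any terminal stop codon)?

Cys: 2 codons.
Val: 4 codons.
Leu: 6 codons.
Glu: 2 codons.
Met: 1 codon.
Ser: 6 codons.
Phe: 2 codons.
Glu: 2 codons.
2 × 4 × 6 × 2 × 1 × 6 × 2 × 2 = 2304.

2304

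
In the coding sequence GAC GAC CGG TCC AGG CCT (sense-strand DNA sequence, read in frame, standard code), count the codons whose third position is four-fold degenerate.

Codon 1 GAC (Asp): third position 2-fold.
Codon 2 GAC (Asp): third position 2-fold.
Codon 3 CGG (Arg): third position 4-fold.
Codon 4 TCC (Ser): third position 4-fold.
Codon 5 AGG (Arg): third position 2-fold.
Codon 6 CCT (Pro): third position 4-fold.
Four-fold degenerate third positions: 3.

3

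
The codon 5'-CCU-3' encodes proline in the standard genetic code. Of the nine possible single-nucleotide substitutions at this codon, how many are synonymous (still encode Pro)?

Position 1: none → 0 synonymous.
Position 2: none → 0 synonymous.
Position 3: CCC, CCA, CCG → 3 synonymous.
Total: 0 + 0 + 3 = 3.

3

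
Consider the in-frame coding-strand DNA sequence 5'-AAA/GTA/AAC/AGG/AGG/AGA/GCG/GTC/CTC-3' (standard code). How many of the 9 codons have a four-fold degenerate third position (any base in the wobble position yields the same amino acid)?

Codon 1 AAA (Lys): third position 2-fold.
Codon 2 GTA (Val): third position 4-fold.
Codon 3 AAC (Asn): third position 2-fold.
Codon 4 AGG (Arg): third position 2-fold.
Codon 5 AGG (Arg): third position 2-fold.
Codon 6 AGA (Arg): third position 2-fold.
Codon 7 GCG (Ala): third position 4-fold.
Codon 8 GTC (Val): third position 4-fold.
Codon 9 CTC (Leu): third position 4-fold.
Four-fold degenerate third positions: 4.

4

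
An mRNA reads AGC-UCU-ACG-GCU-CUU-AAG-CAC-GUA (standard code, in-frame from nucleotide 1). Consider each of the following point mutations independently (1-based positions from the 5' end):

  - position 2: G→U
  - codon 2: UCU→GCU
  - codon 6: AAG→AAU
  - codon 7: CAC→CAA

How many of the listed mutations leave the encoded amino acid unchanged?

0

Codon 1: AGC (Ser) → AUC (Ile) — missense.
Codon 2: UCU (Ser) → GCU (Ala) — missense.
Codon 6: AAG (Lys) → AAU (Asn) — missense.
Codon 7: CAC (His) → CAA (Gln) — missense.
Synonymous: 0 of 4.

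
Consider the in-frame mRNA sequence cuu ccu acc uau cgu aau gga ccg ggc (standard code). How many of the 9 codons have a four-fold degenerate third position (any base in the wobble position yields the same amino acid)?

7

Codon 1 CUU (Leu): third position 4-fold.
Codon 2 CCU (Pro): third position 4-fold.
Codon 3 ACC (Thr): third position 4-fold.
Codon 4 UAU (Tyr): third position 2-fold.
Codon 5 CGU (Arg): third position 4-fold.
Codon 6 AAU (Asn): third position 2-fold.
Codon 7 GGA (Gly): third position 4-fold.
Codon 8 CCG (Pro): third position 4-fold.
Codon 9 GGC (Gly): third position 4-fold.
Four-fold degenerate third positions: 7.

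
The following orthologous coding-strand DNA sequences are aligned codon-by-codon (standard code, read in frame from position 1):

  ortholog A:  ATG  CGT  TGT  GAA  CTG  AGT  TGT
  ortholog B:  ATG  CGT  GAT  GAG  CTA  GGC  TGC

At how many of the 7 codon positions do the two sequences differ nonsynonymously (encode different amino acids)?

Codon 1: ATG Met / ATG Met — identical.
Codon 2: CGT Arg / CGT Arg — identical.
Codon 3: TGT Cys / GAT Asp — nonsynonymous.
Codon 4: GAA Glu / GAG Glu — synonymous.
Codon 5: CTG Leu / CTA Leu — synonymous.
Codon 6: AGT Ser / GGC Gly — nonsynonymous.
Codon 7: TGT Cys / TGC Cys — synonymous.
Nonsynonymous differences: 2.

2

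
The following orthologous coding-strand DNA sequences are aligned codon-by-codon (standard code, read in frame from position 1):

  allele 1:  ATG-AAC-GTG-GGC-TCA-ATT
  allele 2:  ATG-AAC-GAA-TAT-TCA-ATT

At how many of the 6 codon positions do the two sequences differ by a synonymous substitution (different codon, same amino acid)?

Codon 1: ATG Met / ATG Met — identical.
Codon 2: AAC Asn / AAC Asn — identical.
Codon 3: GTG Val / GAA Glu — nonsynonymous.
Codon 4: GGC Gly / TAT Tyr — nonsynonymous.
Codon 5: TCA Ser / TCA Ser — identical.
Codon 6: ATT Ile / ATT Ile — identical.
Synonymous differences: 0.

0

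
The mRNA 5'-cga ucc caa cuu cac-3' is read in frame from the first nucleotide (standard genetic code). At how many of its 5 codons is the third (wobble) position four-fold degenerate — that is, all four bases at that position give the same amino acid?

3

Codon 1 CGA (Arg): third position 4-fold.
Codon 2 UCC (Ser): third position 4-fold.
Codon 3 CAA (Gln): third position 2-fold.
Codon 4 CUU (Leu): third position 4-fold.
Codon 5 CAC (His): third position 2-fold.
Four-fold degenerate third positions: 3.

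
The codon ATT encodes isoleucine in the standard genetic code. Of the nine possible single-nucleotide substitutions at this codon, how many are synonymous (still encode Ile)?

Position 1: none → 0 synonymous.
Position 2: none → 0 synonymous.
Position 3: ATC, ATA → 2 synonymous.
Total: 0 + 0 + 2 = 2.

2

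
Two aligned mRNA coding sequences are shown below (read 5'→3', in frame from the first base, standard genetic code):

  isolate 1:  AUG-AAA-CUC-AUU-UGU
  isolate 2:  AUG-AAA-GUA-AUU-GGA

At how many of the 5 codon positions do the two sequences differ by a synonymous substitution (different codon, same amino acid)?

Codon 1: AUG Met / AUG Met — identical.
Codon 2: AAA Lys / AAA Lys — identical.
Codon 3: CUC Leu / GUA Val — nonsynonymous.
Codon 4: AUU Ile / AUU Ile — identical.
Codon 5: UGU Cys / GGA Gly — nonsynonymous.
Synonymous differences: 0.

0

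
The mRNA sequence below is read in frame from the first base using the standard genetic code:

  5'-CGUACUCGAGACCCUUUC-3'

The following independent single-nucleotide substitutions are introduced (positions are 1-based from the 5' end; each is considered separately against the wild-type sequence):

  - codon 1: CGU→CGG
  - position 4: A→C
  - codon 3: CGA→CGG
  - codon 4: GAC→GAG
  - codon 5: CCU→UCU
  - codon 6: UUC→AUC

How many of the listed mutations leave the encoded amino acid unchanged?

2

Codon 1: CGU (Arg) → CGG (Arg) — synonymous.
Codon 2: ACU (Thr) → CCU (Pro) — missense.
Codon 3: CGA (Arg) → CGG (Arg) — synonymous.
Codon 4: GAC (Asp) → GAG (Glu) — missense.
Codon 5: CCU (Pro) → UCU (Ser) — missense.
Codon 6: UUC (Phe) → AUC (Ile) — missense.
Synonymous: 2 of 6.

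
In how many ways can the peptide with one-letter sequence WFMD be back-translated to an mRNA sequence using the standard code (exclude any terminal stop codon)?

Trp: 1 codon.
Phe: 2 codons.
Met: 1 codon.
Asp: 2 codons.
1 × 2 × 1 × 2 = 4.

4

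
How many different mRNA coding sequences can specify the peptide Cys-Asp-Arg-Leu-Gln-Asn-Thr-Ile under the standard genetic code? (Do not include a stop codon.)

6912

Cys: 2 codons.
Asp: 2 codons.
Arg: 6 codons.
Leu: 6 codons.
Gln: 2 codons.
Asn: 2 codons.
Thr: 4 codons.
Ile: 3 codons.
2 × 2 × 6 × 6 × 2 × 2 × 4 × 3 = 6912.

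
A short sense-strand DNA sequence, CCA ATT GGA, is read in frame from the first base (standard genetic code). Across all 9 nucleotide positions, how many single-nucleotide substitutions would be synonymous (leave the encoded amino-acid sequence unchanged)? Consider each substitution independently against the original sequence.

8

Codon 1 (CCA, Pro): 3 synonymous substitutions.
Codon 2 (ATT, Ile): 2 synonymous substitutions.
Codon 3 (GGA, Gly): 3 synonymous substitutions.
Total: 3 + 2 + 3 = 8.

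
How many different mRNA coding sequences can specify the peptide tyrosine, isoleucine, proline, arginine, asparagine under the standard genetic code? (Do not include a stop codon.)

288

Tyr: 2 codons.
Ile: 3 codons.
Pro: 4 codons.
Arg: 6 codons.
Asn: 2 codons.
2 × 3 × 4 × 6 × 2 = 288.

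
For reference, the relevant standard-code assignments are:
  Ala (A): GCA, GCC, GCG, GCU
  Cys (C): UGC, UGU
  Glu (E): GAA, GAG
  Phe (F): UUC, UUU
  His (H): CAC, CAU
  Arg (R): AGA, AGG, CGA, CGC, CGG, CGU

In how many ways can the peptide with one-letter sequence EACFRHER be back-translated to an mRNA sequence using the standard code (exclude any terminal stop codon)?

Glu: 2 codons.
Ala: 4 codons.
Cys: 2 codons.
Phe: 2 codons.
Arg: 6 codons.
His: 2 codons.
Glu: 2 codons.
Arg: 6 codons.
2 × 4 × 2 × 2 × 6 × 2 × 2 × 6 = 4608.

4608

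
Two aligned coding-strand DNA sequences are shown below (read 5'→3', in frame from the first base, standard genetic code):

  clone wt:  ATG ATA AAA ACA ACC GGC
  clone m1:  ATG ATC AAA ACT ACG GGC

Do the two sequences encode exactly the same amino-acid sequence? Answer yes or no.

yes

Codon 1: ATG Met / ATG Met — identical.
Codon 2: ATA Ile / ATC Ile — synonymous.
Codon 3: AAA Lys / AAA Lys — identical.
Codon 4: ACA Thr / ACT Thr — synonymous.
Codon 5: ACC Thr / ACG Thr — synonymous.
Codon 6: GGC Gly / GGC Gly — identical.
Nonsynonymous differences: 0 → same protein.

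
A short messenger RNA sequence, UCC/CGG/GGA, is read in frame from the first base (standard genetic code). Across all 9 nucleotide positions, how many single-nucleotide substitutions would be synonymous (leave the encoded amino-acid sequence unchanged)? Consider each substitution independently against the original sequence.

Codon 1 (UCC, Ser): 3 synonymous substitutions.
Codon 2 (CGG, Arg): 4 synonymous substitutions.
Codon 3 (GGA, Gly): 3 synonymous substitutions.
Total: 3 + 4 + 3 = 10.

10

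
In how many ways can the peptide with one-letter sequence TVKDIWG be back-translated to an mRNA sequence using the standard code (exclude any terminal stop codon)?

Thr: 4 codons.
Val: 4 codons.
Lys: 2 codons.
Asp: 2 codons.
Ile: 3 codons.
Trp: 1 codon.
Gly: 4 codons.
4 × 4 × 2 × 2 × 3 × 1 × 4 = 768.

768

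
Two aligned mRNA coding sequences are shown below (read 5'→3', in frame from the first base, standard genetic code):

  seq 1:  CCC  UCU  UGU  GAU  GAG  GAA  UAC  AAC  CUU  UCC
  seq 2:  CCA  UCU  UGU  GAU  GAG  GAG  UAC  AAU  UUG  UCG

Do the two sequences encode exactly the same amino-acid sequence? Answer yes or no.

yes

Codon 1: CCC Pro / CCA Pro — synonymous.
Codon 2: UCU Ser / UCU Ser — identical.
Codon 3: UGU Cys / UGU Cys — identical.
Codon 4: GAU Asp / GAU Asp — identical.
Codon 5: GAG Glu / GAG Glu — identical.
Codon 6: GAA Glu / GAG Glu — synonymous.
Codon 7: UAC Tyr / UAC Tyr — identical.
Codon 8: AAC Asn / AAU Asn — synonymous.
Codon 9: CUU Leu / UUG Leu — synonymous.
Codon 10: UCC Ser / UCG Ser — synonymous.
Nonsynonymous differences: 0 → same protein.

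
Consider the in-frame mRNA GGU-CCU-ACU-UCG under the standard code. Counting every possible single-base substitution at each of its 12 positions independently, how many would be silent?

Codon 1 (GGU, Gly): 3 synonymous substitutions.
Codon 2 (CCU, Pro): 3 synonymous substitutions.
Codon 3 (ACU, Thr): 3 synonymous substitutions.
Codon 4 (UCG, Ser): 3 synonymous substitutions.
Total: 3 + 3 + 3 + 3 = 12.

12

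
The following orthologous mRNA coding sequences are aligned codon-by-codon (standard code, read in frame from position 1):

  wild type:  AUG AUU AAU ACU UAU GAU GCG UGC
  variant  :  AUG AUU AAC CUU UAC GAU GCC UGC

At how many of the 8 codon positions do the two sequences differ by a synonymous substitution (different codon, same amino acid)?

Codon 1: AUG Met / AUG Met — identical.
Codon 2: AUU Ile / AUU Ile — identical.
Codon 3: AAU Asn / AAC Asn — synonymous.
Codon 4: ACU Thr / CUU Leu — nonsynonymous.
Codon 5: UAU Tyr / UAC Tyr — synonymous.
Codon 6: GAU Asp / GAU Asp — identical.
Codon 7: GCG Ala / GCC Ala — synonymous.
Codon 8: UGC Cys / UGC Cys — identical.
Synonymous differences: 3.

3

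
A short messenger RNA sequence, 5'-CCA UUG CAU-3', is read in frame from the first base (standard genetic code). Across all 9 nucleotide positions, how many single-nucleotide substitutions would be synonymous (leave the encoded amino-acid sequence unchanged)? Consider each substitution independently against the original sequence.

Codon 1 (CCA, Pro): 3 synonymous substitutions.
Codon 2 (UUG, Leu): 2 synonymous substitutions.
Codon 3 (CAU, His): 1 synonymous substitution.
Total: 3 + 2 + 1 = 6.

6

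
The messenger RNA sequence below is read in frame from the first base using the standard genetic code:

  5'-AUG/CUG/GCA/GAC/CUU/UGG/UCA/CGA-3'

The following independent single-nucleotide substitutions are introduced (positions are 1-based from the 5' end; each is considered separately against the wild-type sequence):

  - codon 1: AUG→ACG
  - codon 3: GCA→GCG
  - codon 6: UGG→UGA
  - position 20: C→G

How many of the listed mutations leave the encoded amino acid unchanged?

1

Codon 1: AUG (Met) → ACG (Thr) — missense.
Codon 3: GCA (Ala) → GCG (Ala) — synonymous.
Codon 6: UGG (Trp) → UGA (Stop) — nonsense.
Codon 7: UCA (Ser) → UGA (Stop) — nonsense.
Synonymous: 1 of 4.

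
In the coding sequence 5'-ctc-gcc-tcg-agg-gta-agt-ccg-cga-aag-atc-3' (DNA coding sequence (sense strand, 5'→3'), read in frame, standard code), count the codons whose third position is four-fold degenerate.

Codon 1 CTC (Leu): third position 4-fold.
Codon 2 GCC (Ala): third position 4-fold.
Codon 3 TCG (Ser): third position 4-fold.
Codon 4 AGG (Arg): third position 2-fold.
Codon 5 GTA (Val): third position 4-fold.
Codon 6 AGT (Ser): third position 2-fold.
Codon 7 CCG (Pro): third position 4-fold.
Codon 8 CGA (Arg): third position 4-fold.
Codon 9 AAG (Lys): third position 2-fold.
Codon 10 ATC (Ile): third position 3-fold.
Four-fold degenerate third positions: 6.

6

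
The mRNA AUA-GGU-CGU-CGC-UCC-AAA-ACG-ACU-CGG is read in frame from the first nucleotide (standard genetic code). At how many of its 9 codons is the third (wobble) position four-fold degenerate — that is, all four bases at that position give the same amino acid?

Codon 1 AUA (Ile): third position 3-fold.
Codon 2 GGU (Gly): third position 4-fold.
Codon 3 CGU (Arg): third position 4-fold.
Codon 4 CGC (Arg): third position 4-fold.
Codon 5 UCC (Ser): third position 4-fold.
Codon 6 AAA (Lys): third position 2-fold.
Codon 7 ACG (Thr): third position 4-fold.
Codon 8 ACU (Thr): third position 4-fold.
Codon 9 CGG (Arg): third position 4-fold.
Four-fold degenerate third positions: 7.

7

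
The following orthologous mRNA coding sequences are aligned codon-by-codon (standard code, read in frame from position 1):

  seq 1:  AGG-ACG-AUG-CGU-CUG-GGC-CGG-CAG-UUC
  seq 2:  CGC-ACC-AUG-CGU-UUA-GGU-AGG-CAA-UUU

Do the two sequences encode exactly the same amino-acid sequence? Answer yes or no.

yes

Codon 1: AGG Arg / CGC Arg — synonymous.
Codon 2: ACG Thr / ACC Thr — synonymous.
Codon 3: AUG Met / AUG Met — identical.
Codon 4: CGU Arg / CGU Arg — identical.
Codon 5: CUG Leu / UUA Leu — synonymous.
Codon 6: GGC Gly / GGU Gly — synonymous.
Codon 7: CGG Arg / AGG Arg — synonymous.
Codon 8: CAG Gln / CAA Gln — synonymous.
Codon 9: UUC Phe / UUU Phe — synonymous.
Nonsynonymous differences: 0 → same protein.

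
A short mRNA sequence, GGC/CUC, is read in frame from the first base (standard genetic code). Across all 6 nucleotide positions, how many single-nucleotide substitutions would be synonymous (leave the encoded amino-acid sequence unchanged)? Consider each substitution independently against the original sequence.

Codon 1 (GGC, Gly): 3 synonymous substitutions.
Codon 2 (CUC, Leu): 3 synonymous substitutions.
Total: 3 + 3 = 6.

6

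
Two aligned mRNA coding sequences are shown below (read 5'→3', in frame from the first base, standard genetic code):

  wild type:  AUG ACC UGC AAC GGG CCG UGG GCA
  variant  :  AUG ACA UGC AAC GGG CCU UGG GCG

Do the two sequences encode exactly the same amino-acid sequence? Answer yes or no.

Codon 1: AUG Met / AUG Met — identical.
Codon 2: ACC Thr / ACA Thr — synonymous.
Codon 3: UGC Cys / UGC Cys — identical.
Codon 4: AAC Asn / AAC Asn — identical.
Codon 5: GGG Gly / GGG Gly — identical.
Codon 6: CCG Pro / CCU Pro — synonymous.
Codon 7: UGG Trp / UGG Trp — identical.
Codon 8: GCA Ala / GCG Ala — synonymous.
Nonsynonymous differences: 0 → same protein.

yes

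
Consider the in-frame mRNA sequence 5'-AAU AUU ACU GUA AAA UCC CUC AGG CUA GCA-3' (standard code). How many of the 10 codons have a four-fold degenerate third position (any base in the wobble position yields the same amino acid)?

6

Codon 1 AAU (Asn): third position 2-fold.
Codon 2 AUU (Ile): third position 3-fold.
Codon 3 ACU (Thr): third position 4-fold.
Codon 4 GUA (Val): third position 4-fold.
Codon 5 AAA (Lys): third position 2-fold.
Codon 6 UCC (Ser): third position 4-fold.
Codon 7 CUC (Leu): third position 4-fold.
Codon 8 AGG (Arg): third position 2-fold.
Codon 9 CUA (Leu): third position 4-fold.
Codon 10 GCA (Ala): third position 4-fold.
Four-fold degenerate third positions: 6.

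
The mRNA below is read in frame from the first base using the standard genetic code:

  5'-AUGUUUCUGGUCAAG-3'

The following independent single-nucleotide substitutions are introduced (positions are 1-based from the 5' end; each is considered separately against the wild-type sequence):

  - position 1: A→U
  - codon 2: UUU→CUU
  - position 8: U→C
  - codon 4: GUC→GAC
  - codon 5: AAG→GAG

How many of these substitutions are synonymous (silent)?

0

Codon 1: AUG (Met) → UUG (Leu) — missense.
Codon 2: UUU (Phe) → CUU (Leu) — missense.
Codon 3: CUG (Leu) → CCG (Pro) — missense.
Codon 4: GUC (Val) → GAC (Asp) — missense.
Codon 5: AAG (Lys) → GAG (Glu) — missense.
Synonymous: 0 of 5.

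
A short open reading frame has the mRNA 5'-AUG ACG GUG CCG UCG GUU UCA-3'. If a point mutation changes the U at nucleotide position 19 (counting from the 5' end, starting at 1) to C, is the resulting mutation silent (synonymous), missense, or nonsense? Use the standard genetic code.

Position 19 falls in codon 7: UCA → Ser.
After the substitution the codon is CCA → Pro.
Ser ≠ Pro, so this is a missense mutation.

missense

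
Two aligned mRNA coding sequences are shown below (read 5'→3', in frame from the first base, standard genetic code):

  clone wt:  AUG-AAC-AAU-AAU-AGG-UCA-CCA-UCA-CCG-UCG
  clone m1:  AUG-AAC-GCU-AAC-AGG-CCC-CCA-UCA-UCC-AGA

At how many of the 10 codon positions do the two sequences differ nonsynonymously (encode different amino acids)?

Codon 1: AUG Met / AUG Met — identical.
Codon 2: AAC Asn / AAC Asn — identical.
Codon 3: AAU Asn / GCU Ala — nonsynonymous.
Codon 4: AAU Asn / AAC Asn — synonymous.
Codon 5: AGG Arg / AGG Arg — identical.
Codon 6: UCA Ser / CCC Pro — nonsynonymous.
Codon 7: CCA Pro / CCA Pro — identical.
Codon 8: UCA Ser / UCA Ser — identical.
Codon 9: CCG Pro / UCC Ser — nonsynonymous.
Codon 10: UCG Ser / AGA Arg — nonsynonymous.
Nonsynonymous differences: 4.

4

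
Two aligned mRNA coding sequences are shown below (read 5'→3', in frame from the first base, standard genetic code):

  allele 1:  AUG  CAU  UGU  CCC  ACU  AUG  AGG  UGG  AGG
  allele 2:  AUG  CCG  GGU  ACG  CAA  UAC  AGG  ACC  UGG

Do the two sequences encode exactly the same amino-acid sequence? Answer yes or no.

no

Codon 1: AUG Met / AUG Met — identical.
Codon 2: CAU His / CCG Pro — nonsynonymous.
Codon 3: UGU Cys / GGU Gly — nonsynonymous.
Codon 4: CCC Pro / ACG Thr — nonsynonymous.
Codon 5: ACU Thr / CAA Gln — nonsynonymous.
Codon 6: AUG Met / UAC Tyr — nonsynonymous.
Codon 7: AGG Arg / AGG Arg — identical.
Codon 8: UGG Trp / ACC Thr — nonsynonymous.
Codon 9: AGG Arg / UGG Trp — nonsynonymous.
Nonsynonymous differences: 7 → different protein.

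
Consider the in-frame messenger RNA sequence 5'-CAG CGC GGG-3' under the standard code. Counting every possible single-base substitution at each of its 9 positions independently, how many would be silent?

7

Codon 1 (CAG, Gln): 1 synonymous substitution.
Codon 2 (CGC, Arg): 3 synonymous substitutions.
Codon 3 (GGG, Gly): 3 synonymous substitutions.
Total: 1 + 3 + 3 = 7.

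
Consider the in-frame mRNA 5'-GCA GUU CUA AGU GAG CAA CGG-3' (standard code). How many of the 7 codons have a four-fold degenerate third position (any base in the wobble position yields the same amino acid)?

Codon 1 GCA (Ala): third position 4-fold.
Codon 2 GUU (Val): third position 4-fold.
Codon 3 CUA (Leu): third position 4-fold.
Codon 4 AGU (Ser): third position 2-fold.
Codon 5 GAG (Glu): third position 2-fold.
Codon 6 CAA (Gln): third position 2-fold.
Codon 7 CGG (Arg): third position 4-fold.
Four-fold degenerate third positions: 4.

4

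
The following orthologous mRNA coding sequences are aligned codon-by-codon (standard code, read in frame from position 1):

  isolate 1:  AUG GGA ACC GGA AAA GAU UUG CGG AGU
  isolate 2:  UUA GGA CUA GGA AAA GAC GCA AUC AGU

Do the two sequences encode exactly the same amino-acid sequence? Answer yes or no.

no

Codon 1: AUG Met / UUA Leu — nonsynonymous.
Codon 2: GGA Gly / GGA Gly — identical.
Codon 3: ACC Thr / CUA Leu — nonsynonymous.
Codon 4: GGA Gly / GGA Gly — identical.
Codon 5: AAA Lys / AAA Lys — identical.
Codon 6: GAU Asp / GAC Asp — synonymous.
Codon 7: UUG Leu / GCA Ala — nonsynonymous.
Codon 8: CGG Arg / AUC Ile — nonsynonymous.
Codon 9: AGU Ser / AGU Ser — identical.
Nonsynonymous differences: 4 → different protein.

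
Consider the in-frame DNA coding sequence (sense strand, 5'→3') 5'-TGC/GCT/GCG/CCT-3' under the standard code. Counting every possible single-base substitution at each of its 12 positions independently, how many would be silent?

Codon 1 (TGC, Cys): 1 synonymous substitution.
Codon 2 (GCT, Ala): 3 synonymous substitutions.
Codon 3 (GCG, Ala): 3 synonymous substitutions.
Codon 4 (CCT, Pro): 3 synonymous substitutions.
Total: 1 + 3 + 3 + 3 = 10.

10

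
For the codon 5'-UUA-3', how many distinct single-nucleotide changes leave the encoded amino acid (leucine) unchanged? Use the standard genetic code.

2

Position 1: CUA → 1 synonymous.
Position 2: none → 0 synonymous.
Position 3: UUG → 1 synonymous.
Total: 1 + 0 + 1 = 2.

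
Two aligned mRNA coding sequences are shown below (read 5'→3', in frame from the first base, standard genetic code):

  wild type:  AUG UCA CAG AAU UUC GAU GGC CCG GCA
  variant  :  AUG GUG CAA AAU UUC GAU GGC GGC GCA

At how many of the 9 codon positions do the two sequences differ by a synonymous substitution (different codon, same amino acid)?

Codon 1: AUG Met / AUG Met — identical.
Codon 2: UCA Ser / GUG Val — nonsynonymous.
Codon 3: CAG Gln / CAA Gln — synonymous.
Codon 4: AAU Asn / AAU Asn — identical.
Codon 5: UUC Phe / UUC Phe — identical.
Codon 6: GAU Asp / GAU Asp — identical.
Codon 7: GGC Gly / GGC Gly — identical.
Codon 8: CCG Pro / GGC Gly — nonsynonymous.
Codon 9: GCA Ala / GCA Ala — identical.
Synonymous differences: 1.

1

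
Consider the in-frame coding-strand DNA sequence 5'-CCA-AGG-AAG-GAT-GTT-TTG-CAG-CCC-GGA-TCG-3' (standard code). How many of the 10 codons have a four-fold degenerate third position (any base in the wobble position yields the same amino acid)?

Codon 1 CCA (Pro): third position 4-fold.
Codon 2 AGG (Arg): third position 2-fold.
Codon 3 AAG (Lys): third position 2-fold.
Codon 4 GAT (Asp): third position 2-fold.
Codon 5 GTT (Val): third position 4-fold.
Codon 6 TTG (Leu): third position 2-fold.
Codon 7 CAG (Gln): third position 2-fold.
Codon 8 CCC (Pro): third position 4-fold.
Codon 9 GGA (Gly): third position 4-fold.
Codon 10 TCG (Ser): third position 4-fold.
Four-fold degenerate third positions: 5.

5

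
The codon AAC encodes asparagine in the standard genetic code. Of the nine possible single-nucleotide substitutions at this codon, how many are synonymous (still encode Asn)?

Position 1: none → 0 synonymous.
Position 2: none → 0 synonymous.
Position 3: AAU → 1 synonymous.
Total: 0 + 0 + 1 = 1.

1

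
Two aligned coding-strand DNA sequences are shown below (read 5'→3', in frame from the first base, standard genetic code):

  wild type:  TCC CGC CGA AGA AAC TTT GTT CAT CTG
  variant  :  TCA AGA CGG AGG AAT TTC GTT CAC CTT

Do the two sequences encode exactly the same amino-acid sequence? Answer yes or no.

Codon 1: TCC Ser / TCA Ser — synonymous.
Codon 2: CGC Arg / AGA Arg — synonymous.
Codon 3: CGA Arg / CGG Arg — synonymous.
Codon 4: AGA Arg / AGG Arg — synonymous.
Codon 5: AAC Asn / AAT Asn — synonymous.
Codon 6: TTT Phe / TTC Phe — synonymous.
Codon 7: GTT Val / GTT Val — identical.
Codon 8: CAT His / CAC His — synonymous.
Codon 9: CTG Leu / CTT Leu — synonymous.
Nonsynonymous differences: 0 → same protein.

yes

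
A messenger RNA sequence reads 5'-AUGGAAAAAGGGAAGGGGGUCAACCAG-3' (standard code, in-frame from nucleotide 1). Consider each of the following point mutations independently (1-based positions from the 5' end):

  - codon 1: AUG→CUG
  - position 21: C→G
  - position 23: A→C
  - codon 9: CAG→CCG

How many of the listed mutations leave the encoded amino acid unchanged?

1

Codon 1: AUG (Met) → CUG (Leu) — missense.
Codon 7: GUC (Val) → GUG (Val) — synonymous.
Codon 8: AAC (Asn) → ACC (Thr) — missense.
Codon 9: CAG (Gln) → CCG (Pro) — missense.
Synonymous: 1 of 4.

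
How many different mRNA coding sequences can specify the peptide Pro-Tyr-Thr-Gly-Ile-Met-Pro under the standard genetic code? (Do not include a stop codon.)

1536

Pro: 4 codons.
Tyr: 2 codons.
Thr: 4 codons.
Gly: 4 codons.
Ile: 3 codons.
Met: 1 codon.
Pro: 4 codons.
4 × 2 × 4 × 4 × 3 × 1 × 4 = 1536.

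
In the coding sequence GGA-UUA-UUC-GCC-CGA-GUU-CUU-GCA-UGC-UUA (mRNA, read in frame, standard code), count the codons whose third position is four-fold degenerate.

6

Codon 1 GGA (Gly): third position 4-fold.
Codon 2 UUA (Leu): third position 2-fold.
Codon 3 UUC (Phe): third position 2-fold.
Codon 4 GCC (Ala): third position 4-fold.
Codon 5 CGA (Arg): third position 4-fold.
Codon 6 GUU (Val): third position 4-fold.
Codon 7 CUU (Leu): third position 4-fold.
Codon 8 GCA (Ala): third position 4-fold.
Codon 9 UGC (Cys): third position 2-fold.
Codon 10 UUA (Leu): third position 2-fold.
Four-fold degenerate third positions: 6.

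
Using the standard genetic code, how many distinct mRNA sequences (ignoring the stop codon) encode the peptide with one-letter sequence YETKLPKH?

Tyr: 2 codons.
Glu: 2 codons.
Thr: 4 codons.
Lys: 2 codons.
Leu: 6 codons.
Pro: 4 codons.
Lys: 2 codons.
His: 2 codons.
2 × 2 × 4 × 2 × 6 × 4 × 2 × 2 = 3072.

3072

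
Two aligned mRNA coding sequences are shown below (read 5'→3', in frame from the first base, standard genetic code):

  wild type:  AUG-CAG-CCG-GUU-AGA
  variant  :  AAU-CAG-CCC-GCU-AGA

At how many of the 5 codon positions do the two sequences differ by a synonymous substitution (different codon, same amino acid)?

1

Codon 1: AUG Met / AAU Asn — nonsynonymous.
Codon 2: CAG Gln / CAG Gln — identical.
Codon 3: CCG Pro / CCC Pro — synonymous.
Codon 4: GUU Val / GCU Ala — nonsynonymous.
Codon 5: AGA Arg / AGA Arg — identical.
Synonymous differences: 1.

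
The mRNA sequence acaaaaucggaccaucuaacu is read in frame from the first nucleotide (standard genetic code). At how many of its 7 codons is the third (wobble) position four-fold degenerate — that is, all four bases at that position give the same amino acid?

4

Codon 1 ACA (Thr): third position 4-fold.
Codon 2 AAA (Lys): third position 2-fold.
Codon 3 UCG (Ser): third position 4-fold.
Codon 4 GAC (Asp): third position 2-fold.
Codon 5 CAU (His): third position 2-fold.
Codon 6 CUA (Leu): third position 4-fold.
Codon 7 ACU (Thr): third position 4-fold.
Four-fold degenerate third positions: 4.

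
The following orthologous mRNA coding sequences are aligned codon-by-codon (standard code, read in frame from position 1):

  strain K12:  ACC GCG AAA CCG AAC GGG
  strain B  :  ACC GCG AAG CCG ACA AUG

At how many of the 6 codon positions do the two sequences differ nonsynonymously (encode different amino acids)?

Codon 1: ACC Thr / ACC Thr — identical.
Codon 2: GCG Ala / GCG Ala — identical.
Codon 3: AAA Lys / AAG Lys — synonymous.
Codon 4: CCG Pro / CCG Pro — identical.
Codon 5: AAC Asn / ACA Thr — nonsynonymous.
Codon 6: GGG Gly / AUG Met — nonsynonymous.
Nonsynonymous differences: 2.

2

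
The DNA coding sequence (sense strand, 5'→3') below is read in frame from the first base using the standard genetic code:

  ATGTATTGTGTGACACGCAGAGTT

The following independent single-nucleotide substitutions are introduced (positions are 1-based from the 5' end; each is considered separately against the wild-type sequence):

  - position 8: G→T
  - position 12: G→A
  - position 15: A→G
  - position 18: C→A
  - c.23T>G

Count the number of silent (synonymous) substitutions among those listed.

Codon 3: TGT (Cys) → TTT (Phe) — missense.
Codon 4: GTG (Val) → GTA (Val) — synonymous.
Codon 5: ACA (Thr) → ACG (Thr) — synonymous.
Codon 6: CGC (Arg) → CGA (Arg) — synonymous.
Codon 8: GTT (Val) → GGT (Gly) — missense.
Synonymous: 3 of 5.

3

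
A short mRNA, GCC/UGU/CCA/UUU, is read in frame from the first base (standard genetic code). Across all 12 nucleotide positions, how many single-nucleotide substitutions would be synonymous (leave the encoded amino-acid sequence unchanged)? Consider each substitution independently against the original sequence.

Codon 1 (GCC, Ala): 3 synonymous substitutions.
Codon 2 (UGU, Cys): 1 synonymous substitution.
Codon 3 (CCA, Pro): 3 synonymous substitutions.
Codon 4 (UUU, Phe): 1 synonymous substitution.
Total: 3 + 1 + 3 + 1 = 8.

8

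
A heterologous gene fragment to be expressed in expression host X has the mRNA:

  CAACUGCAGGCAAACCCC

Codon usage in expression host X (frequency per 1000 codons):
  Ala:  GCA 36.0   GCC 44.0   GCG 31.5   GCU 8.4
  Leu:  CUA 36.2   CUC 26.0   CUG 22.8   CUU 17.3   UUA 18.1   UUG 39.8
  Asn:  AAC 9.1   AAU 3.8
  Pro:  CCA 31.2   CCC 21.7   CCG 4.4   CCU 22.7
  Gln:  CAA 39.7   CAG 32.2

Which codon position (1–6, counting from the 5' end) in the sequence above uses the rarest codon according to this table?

Codon 1 CAA (Gln): 39.7 per 1000.
Codon 2 CUG (Leu): 22.8 per 1000.
Codon 3 CAG (Gln): 32.2 per 1000.
Codon 4 GCA (Ala): 36.0 per 1000.
Codon 5 AAC (Asn): 9.1 per 1000.
Codon 6 CCC (Pro): 21.7 per 1000.
Lowest frequency is 9.1 at codon 5.

5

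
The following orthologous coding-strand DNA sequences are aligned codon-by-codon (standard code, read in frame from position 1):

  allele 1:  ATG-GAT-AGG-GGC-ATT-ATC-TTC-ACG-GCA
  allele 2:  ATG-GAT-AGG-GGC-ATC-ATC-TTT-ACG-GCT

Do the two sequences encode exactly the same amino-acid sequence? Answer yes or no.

Codon 1: ATG Met / ATG Met — identical.
Codon 2: GAT Asp / GAT Asp — identical.
Codon 3: AGG Arg / AGG Arg — identical.
Codon 4: GGC Gly / GGC Gly — identical.
Codon 5: ATT Ile / ATC Ile — synonymous.
Codon 6: ATC Ile / ATC Ile — identical.
Codon 7: TTC Phe / TTT Phe — synonymous.
Codon 8: ACG Thr / ACG Thr — identical.
Codon 9: GCA Ala / GCT Ala — synonymous.
Nonsynonymous differences: 0 → same protein.

yes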